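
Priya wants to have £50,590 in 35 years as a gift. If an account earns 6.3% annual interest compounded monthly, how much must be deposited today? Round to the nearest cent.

Growth factor = (1 + 0.00525)^420 ≈ 9.018085437.
P = 50,590/9.018085437 ≈ 5,609.8382.

£5,609.84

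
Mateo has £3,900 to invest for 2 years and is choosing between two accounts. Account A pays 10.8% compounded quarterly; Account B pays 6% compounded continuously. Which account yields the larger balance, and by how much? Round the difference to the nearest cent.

Account A, by £429.22

A: (1 + 0.027)^8 ≈ 1.237552263, so 3,900 × 1.237552263 ≈ 4,826.4538.
B: e^(0.06·2) = e^0.12 ≈ 1.127496852, so 3,900 × 1.127496852 ≈ 4,397.2377.
Difference ≈ 429.2161 in favor of A.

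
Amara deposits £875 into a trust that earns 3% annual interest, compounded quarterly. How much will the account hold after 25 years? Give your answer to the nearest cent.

Periodic rate = 3%/4 = 0.0075; periods = 4·25 = 100.
A = 875·(1 + 0.0075)^100 ≈ 875·2.11108384 ≈ 1,847.1984.

£1,847.20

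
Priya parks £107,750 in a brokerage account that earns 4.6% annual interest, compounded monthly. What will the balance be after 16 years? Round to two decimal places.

£224,619.23

Growth factor = (1 + 0.046/12)^192 ≈ 2.08463322402.
A ≈ 107,750 × 2.08463322402 ≈ 224,619.2299.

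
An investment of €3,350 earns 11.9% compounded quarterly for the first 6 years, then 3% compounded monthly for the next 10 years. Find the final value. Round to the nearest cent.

After 6 years at 11.9%: 3,350 × 2.020985581 ≈ 6,770.3017.
Then 10 years at 3%: 6,770.3017 × 1.349353547 ≈ 9,135.5306.

€9,135.53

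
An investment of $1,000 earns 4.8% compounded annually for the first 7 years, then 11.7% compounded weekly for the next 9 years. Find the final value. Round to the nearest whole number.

After 7 years at 4.8%: 1,000 × 1.388445952 ≈ 1,388.4460.
Then 9 years at 11.7%: 1,388.4460 × 2.862848617 ≈ 3,974.9106.

$3,975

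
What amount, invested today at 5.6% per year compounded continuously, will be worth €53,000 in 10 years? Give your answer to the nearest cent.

P = A·e^(−rt) = 53,000·e^(−0.56).
e^(−0.56) ≈ 0.57120906385, so P ≈ 30,274.0804.

€30,274.08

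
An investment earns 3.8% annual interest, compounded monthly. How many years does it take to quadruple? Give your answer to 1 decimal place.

(1 + 0.00316667)^(12t) = 4.
12t = ln 4 / ln(1 + 0.00316667) ≈ 1.3863/0.00316166 ≈ 438.4699.
t ≈ 36.5392.

36.5 years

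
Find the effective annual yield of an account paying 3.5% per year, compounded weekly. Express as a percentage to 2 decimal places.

3.56%

EAR = (1 + 3.5%/52)^52 − 1 = (1 + 0.000673077)^52 − 1.
(1 + 0.000673077)^52 ≈ 1.035608, so EAR ≈ 3.56075%.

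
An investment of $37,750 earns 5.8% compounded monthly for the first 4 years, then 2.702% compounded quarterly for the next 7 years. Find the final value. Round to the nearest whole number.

After 4 years at 5.8%: 37,750 × 1.260415128 ≈ 47,580.6711.
Then 7 years at 2.702%: 47,580.6711 × 1.2074419634 ≈ 57,450.8989.

$57,451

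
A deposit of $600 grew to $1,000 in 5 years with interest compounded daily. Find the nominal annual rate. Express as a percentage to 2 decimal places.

10.22%

The 1825-period growth factor is 1,000/600 = 1.66667.
r/365 = 1.66667^(1/1825) − 1 ≈ 0.000279944, so r ≈ 365·0.000279944 = 10.21794%.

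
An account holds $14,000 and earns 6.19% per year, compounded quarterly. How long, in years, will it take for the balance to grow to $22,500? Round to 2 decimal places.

7.72 years

(1 + 0.015475)^(4t) = 22,500/14,000 = 1.6071.
4t·ln(1 + 0.015475) = ln(1.6071); 4t = 0.47446/0.0153565 ≈ 30.8963.
t ≈ 7.7241 years.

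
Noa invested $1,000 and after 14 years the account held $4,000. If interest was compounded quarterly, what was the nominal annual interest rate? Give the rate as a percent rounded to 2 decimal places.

10.03%

(1 + r/4)^56 = 4,000/1,000 = 4.
1 + r/4 = 4^(1/56) ≈ 1.025064, so r/4 ≈ 0.0250642.
r ≈ 4·0.0250642 = 10.02568%.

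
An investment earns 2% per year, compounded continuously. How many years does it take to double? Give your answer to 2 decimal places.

34.66 years

e^(0.02t) = 2, so 0.02t = ln 2 ≈ 0.69315.
t ≈ 0.69315/0.02 ≈ 34.6574.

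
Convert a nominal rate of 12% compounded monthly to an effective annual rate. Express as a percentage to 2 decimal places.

12.68%

EAR = (1 + 12%/12)^12 − 1 = (1 + 0.01)^12 − 1.
(1 + 0.01)^12 ≈ 1.126825, so EAR ≈ 12.68250%.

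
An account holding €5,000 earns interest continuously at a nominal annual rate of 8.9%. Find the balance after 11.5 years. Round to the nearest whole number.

€13,915

A = P·e^(rt) = 5,000·e^(0.089·11.5) = 5,000·e^1.0235.
e^1.0235 ≈ 2.7829179513, so A ≈ 13,914.5898.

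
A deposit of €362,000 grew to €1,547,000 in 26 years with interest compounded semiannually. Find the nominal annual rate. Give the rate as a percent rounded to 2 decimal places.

5.67%

(1 + r/2)^52 = 1,547,000/362,000 = 4.27348.
1 + r/2 = 4.27348^(1/52) ≈ 1.028325, so r/2 ≈ 0.0283251.
r ≈ 2·0.0283251 = 5.66501%.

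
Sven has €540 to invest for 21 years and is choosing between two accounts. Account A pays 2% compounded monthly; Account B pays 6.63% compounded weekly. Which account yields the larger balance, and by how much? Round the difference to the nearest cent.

Account B, by €1,349.51

A: (1 + 0.02/12)^252 ≈ 1.52142955, so 540 × 1.52142955 ≈ 821.5720.
B: (1 + 0.001275)^1092 ≈ 4.020527699, so 540 × 4.020527699 ≈ 2,171.0850.
Difference ≈ 1,349.5130 in favor of B.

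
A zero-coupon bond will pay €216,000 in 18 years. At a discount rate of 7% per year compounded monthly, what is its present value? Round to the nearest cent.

€61,493.97

Periodic rate = 7%/12 = 0.00583333; 216 periods.
P = 216,000/(1 + 0.07/12)^216 ≈ 216,000/3.51253932185 ≈ 61,493.9735.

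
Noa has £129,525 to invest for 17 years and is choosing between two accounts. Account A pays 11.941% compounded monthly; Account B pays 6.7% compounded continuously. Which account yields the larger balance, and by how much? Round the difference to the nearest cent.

Account A, by £571,749.72

A: (1 + 0.11941/12)^204 ≈ 7.53784671189, so 129,525 × 7.53784671189 ≈ 976,339.5954.
B: e^(0.067·17) = e^1.139 ≈ 3.12364315968, so 129,525 × 3.12364315968 ≈ 404,589.8803.
Difference ≈ 571,749.7151 in favor of A.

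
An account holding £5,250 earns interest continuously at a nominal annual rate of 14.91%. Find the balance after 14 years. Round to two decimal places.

A = P·e^(rt) = 5,250·e^(0.1491·14) = 5,250·e^2.0874.
e^2.0874 ≈ 8.0639216882, so A ≈ 42,335.5889.

£42,335.59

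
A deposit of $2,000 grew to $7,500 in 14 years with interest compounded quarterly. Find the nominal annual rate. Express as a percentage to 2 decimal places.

9.55%

(1 + r/4)^56 = 7,500/2,000 = 3.75.
1 + r/4 = 3.75^(1/56) ≈ 1.023884, so r/4 ≈ 0.0238835.
r ≈ 4·0.0238835 = 9.55341%.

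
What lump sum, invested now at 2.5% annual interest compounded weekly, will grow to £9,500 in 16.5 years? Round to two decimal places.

£6,289.56

Growth factor = (1 + 0.025/52)^858 ≈ 1.51043981.
P = 9,500/1.51043981 ≈ 6,289.5588.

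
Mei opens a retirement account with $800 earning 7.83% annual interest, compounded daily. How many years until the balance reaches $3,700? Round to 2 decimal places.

19.56 years

(1 + 0.000214521)^(365t) = 3,700/800 = 4.625.
365t·ln(1 + 0.000214521) = ln(4.625); 365t = 1.5315/0.000214498 ≈ 7139.8318.
t ≈ 19.5612 years.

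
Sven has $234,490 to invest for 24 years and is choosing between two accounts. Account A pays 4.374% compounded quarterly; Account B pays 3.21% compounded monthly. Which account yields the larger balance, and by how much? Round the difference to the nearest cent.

A: (1 + 0.010935)^96 ≈ 2.84073249143, so 234,490 × 2.84073249143 ≈ 666,123.3619.
B: (1 + 0.002675)^288 ≈ 2.15840910289, so 234,490 × 2.15840910289 ≈ 506,125.3505.
Difference ≈ 159,998.0114 in favor of A.

Account A, by $159,998.01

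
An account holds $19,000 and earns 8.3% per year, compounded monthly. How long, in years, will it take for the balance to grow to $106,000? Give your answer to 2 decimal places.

We need (1 + 0.00691667)^(12t) = 5.5789, so 12t = ln 5.5789 / ln 1.006917 ≈ 249.3886.
t ≈ 249.3886/12 = 20.7824 years.

20.78 years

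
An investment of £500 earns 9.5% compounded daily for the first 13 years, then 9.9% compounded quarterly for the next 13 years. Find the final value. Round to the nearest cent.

£6,128.95

Phase 1: 500·(1 + 0.095/365)^4745 ≈ 1,718.9130.
Phase 2: 1,718.9130·(1 + 0.02475)^52 ≈ 6,128.9504.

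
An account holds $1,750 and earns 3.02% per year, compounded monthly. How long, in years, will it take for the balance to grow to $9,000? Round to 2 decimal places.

54.29 years

We need (1 + 0.00251667)^(12t) = 5.1429, so 12t = ln 5.1429 / ln 1.002517 ≈ 651.5239.
t ≈ 651.5239/12 = 54.2937 years.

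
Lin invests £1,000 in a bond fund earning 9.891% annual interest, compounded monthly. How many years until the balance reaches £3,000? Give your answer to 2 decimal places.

(1 + 0.0082425)^(12t) = 3,000/1,000 = 3.
12t·ln(1 + 0.0082425) = ln(3); 12t = 1.0986/0.00820872 ≈ 133.8348.
t ≈ 11.1529 years.

11.15 years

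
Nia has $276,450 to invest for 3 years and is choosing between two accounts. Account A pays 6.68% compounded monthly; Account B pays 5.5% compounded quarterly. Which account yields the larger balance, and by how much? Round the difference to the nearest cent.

Account A, by $11,927.28

Account A growth factor: (1 + 0.0668/12)^36 ≈ 1.22121257782; balance ≈ 337,604.2171.
Account B growth factor: (1 + 0.01375)^12 ≈ 1.17806812823; balance ≈ 325,676.9340.
Account A is larger by 11,927.2831.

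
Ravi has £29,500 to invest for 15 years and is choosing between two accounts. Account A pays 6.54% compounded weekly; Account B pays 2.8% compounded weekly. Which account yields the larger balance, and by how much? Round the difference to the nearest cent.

Account A, by £33,738.83

Account A growth factor: (1 + 0.0654/52)^780 ≈ 2.6654785732; balance ≈ 78,631.6179.
Account B growth factor: (1 + 0.028/52)^780 ≈ 1.5217895284; balance ≈ 44,892.7911.
Account A is larger by 33,738.8268.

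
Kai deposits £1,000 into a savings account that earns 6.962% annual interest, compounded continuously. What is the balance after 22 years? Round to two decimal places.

A = P·e^(rt) = 1,000·e^(0.06962·22) = 1,000·e^1.53164.
e^1.53164 ≈ 4.625756846, so A ≈ 4,625.7568.

£4,625.76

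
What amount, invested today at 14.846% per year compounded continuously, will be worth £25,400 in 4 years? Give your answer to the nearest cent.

£14,025.95

P = A·e^(−rt) = 25,400·e^(−0.59384).
e^(−0.59384) ≈ 0.55220274968, so P ≈ 14,025.9498.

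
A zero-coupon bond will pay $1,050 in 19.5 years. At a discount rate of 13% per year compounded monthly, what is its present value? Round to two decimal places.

$84.37

Periodic rate = 13%/12 = 0.0108333; 234 periods.
P = 1,050/(1 + 0.13/12)^234 ≈ 1,050/12.44559968 ≈ 84.3672.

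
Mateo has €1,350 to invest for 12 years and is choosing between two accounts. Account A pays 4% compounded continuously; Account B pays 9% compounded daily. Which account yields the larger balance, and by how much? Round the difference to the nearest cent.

Account B, by €1,793.09

Account A growth factor: e^(0.04·12) = e^0.48 ≈ 1.616074402; balance ≈ 2,181.7004.
Account B growth factor: (1 + 0.09/365)^4380 ≈ 2.944287556; balance ≈ 3,974.7882.
Account B is larger by 1,793.0878.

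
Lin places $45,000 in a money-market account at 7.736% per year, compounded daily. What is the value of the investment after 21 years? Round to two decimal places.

Periodic rate = 7.736%/365 = 0.000211945; periods = 365·21 = 7665.
A = 45,000·(1 + 0.07736/365)^7665 ≈ 45,000·5.0753113128 ≈ 228,389.0091.

$228,389.01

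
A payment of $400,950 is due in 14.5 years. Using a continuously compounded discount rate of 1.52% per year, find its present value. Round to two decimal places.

P = A·e^(−rt) = 400,950·e^(−0.2204).
e^(−0.2204) ≈ 0.802197854636, so P ≈ 321,641.2298.

$321,641.23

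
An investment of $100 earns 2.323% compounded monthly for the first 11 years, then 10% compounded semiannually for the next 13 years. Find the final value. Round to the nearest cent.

Phase 1: 100·(1 + 0.02323/12)^132 ≈ 129.0827.
Phase 2: 129.0827·(1 + 0.05)^26 ≈ 458.9758.

$458.98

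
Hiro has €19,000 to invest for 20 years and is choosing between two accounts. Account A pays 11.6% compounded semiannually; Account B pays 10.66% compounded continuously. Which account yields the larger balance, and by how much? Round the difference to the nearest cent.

Account A growth factor: (1 + 0.058)^40 ≈ 9.53732776226; balance ≈ 181,209.2275.
Account B growth factor: e^(0.1066·20) = e^2.132 ≈ 8.43171338602; balance ≈ 160,202.5543.
Account A is larger by 21,006.6731.

Account A, by €21,006.67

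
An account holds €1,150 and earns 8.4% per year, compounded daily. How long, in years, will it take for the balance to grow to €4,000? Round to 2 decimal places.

(1 + 0.000230137)^(365t) = 4,000/1,150 = 3.4783.
365t·ln(1 + 0.000230137) = ln(3.4783); 365t = 1.2465/0.000230111 ≈ 5417.1034.
t ≈ 14.8414 years.

14.84 years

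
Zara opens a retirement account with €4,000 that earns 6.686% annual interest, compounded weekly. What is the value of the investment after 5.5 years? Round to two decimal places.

€5,776.44

Periodic rate = 6.686%/52 = 0.00128577; periods = 52·5.5 = 286.
A = 4,000·(1 + 0.06686/52)^286 ≈ 4,000·1.444110837 ≈ 5,776.4433.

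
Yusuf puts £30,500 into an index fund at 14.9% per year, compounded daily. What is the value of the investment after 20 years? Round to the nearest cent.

£600,113.38

Periodic rate = 14.9%/365 = 0.000408219; periods = 365·20 = 7300.
A = 30,500·(1 + 0.149/365)^7300 ≈ 30,500·19.6758484948 ≈ 600,113.3791.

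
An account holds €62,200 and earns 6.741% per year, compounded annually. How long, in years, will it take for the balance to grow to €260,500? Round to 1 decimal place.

22.0 years

(1 + 0.06741)^t = 260,500/62,200 = 4.1881.
t·ln(1 + 0.06741) = ln(4.1881); t = 1.4322/0.0652352 ≈ 21.9552.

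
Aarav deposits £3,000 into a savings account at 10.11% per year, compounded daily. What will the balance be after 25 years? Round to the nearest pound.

Growth factor = (1 + 0.1011/365)^9125 ≈ 12.517779869.
A ≈ 3,000 × 12.517779869 ≈ 37,553.3396.

£37,553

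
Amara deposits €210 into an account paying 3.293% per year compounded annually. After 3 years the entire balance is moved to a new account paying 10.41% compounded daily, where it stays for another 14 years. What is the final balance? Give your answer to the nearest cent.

After 3 years at 3.293%: 210 × 1.10207886 ≈ 231.4366.
Then 14 years at 10.41%: 231.4366 × 4.29388626 ≈ 993.7623.

€993.76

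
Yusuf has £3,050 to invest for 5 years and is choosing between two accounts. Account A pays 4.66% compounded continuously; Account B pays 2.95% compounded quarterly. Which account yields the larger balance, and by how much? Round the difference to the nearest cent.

Account A growth factor: e^(0.0466·5) = e^0.233 ≈ 1.262381479; balance ≈ 3,850.2635.
Account B growth factor: (1 + 0.007375)^20 ≈ 1.158306186; balance ≈ 3,532.8339.
Account A is larger by 317.4296.

Account A, by £317.43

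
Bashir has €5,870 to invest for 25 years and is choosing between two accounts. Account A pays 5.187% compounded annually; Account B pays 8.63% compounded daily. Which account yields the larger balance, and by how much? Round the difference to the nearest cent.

Account B, by €29,977.42

Account A growth factor: (1 + 0.05187)^25 ≈ 3.5403950373; balance ≈ 20,782.1189.
Account B growth factor: (1 + 0.0863/365)^9125 ≈ 8.6472813982; balance ≈ 50,759.5418.
Account B is larger by 29,977.4229.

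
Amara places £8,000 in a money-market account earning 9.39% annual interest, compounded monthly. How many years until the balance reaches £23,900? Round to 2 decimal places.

11.70 years

We need (1 + 0.007825)^(12t) = 2.9875, so 12t = ln 2.9875 / ln 1.007825 ≈ 140.4107.
t ≈ 140.4107/12 = 11.7009 years.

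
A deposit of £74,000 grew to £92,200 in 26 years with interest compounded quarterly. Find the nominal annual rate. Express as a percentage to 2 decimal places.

0.85%

The 104-period growth factor is 92,200/74,000 = 1.24595.
r/4 = 1.24595^(1/104) − 1 ≈ 0.00211661, so r ≈ 4·0.00211661 = 0.84664%.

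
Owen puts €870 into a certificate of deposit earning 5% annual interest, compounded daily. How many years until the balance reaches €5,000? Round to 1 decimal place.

35.0 years

We need (1 + 0.000136986)^(365t) = 5.7471, so 365t = ln 5.7471 / ln 1.000137 ≈ 12766.3842.
t ≈ 12766.3842/365 = 34.9764 years.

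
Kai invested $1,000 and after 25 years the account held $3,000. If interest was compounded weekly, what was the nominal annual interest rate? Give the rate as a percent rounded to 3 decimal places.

4.396%

(1 + r/52)^1300 = 3,000/1,000 = 3.
1 + r/52 = 3^(1/1300) ≈ 1.000845, so r/52 ≈ 0.000845444.
r ≈ 52·0.000845444 = 4.39631%.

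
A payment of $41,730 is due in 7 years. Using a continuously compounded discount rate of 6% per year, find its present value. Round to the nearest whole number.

$27,419

P = A·e^(−rt) = 41,730·e^(−0.42).
e^(−0.42) ≈ 0.65704681982, so P ≈ 27,418.5638.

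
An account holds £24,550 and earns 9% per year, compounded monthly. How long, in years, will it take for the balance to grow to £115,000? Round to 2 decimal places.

(1 + 0.0075)^(12t) = 115,000/24,550 = 4.6843.
12t·ln(1 + 0.0075) = ln(4.6843); 12t = 1.5442/0.00747201 ≈ 206.6672.
t ≈ 17.2223 years.

17.22 years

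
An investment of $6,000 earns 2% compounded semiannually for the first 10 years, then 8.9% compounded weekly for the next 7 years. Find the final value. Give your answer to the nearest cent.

$13,643.10

Phase 1: 6,000·(1 + 0.01)^20 ≈ 7,321.1402.
Phase 2: 7,321.1402·(1 + 0.089/52)^364 ≈ 13,643.0952.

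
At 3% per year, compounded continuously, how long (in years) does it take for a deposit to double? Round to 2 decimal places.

e^(0.03t) = 2, so 0.03t = ln 2 ≈ 0.69315.
t ≈ 0.69315/0.03 ≈ 23.1049.

23.10 years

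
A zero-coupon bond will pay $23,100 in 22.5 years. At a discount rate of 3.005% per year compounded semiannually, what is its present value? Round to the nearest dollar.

$11,808

Growth factor = (1 + 0.015025)^45 ≈ 1.9563801882.
P = 23,100/1.9563801882 ≈ 11,807.5209.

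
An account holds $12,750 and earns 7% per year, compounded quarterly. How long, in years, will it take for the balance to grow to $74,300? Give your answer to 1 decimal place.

25.4 years

We need (1 + 0.0175)^(4t) = 5.8275, so 4t = ln 5.8275 / ln 1.0175 ≈ 101.5976.
t ≈ 101.5976/4 = 25.3994 years.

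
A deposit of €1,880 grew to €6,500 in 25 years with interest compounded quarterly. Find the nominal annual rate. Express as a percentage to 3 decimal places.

4.993%

(1 + r/4)^100 = 6,500/1,880 = 3.45745.
1 + r/4 = 3.45745^(1/100) ≈ 1.012483, so r/4 ≈ 0.0124826.
r ≈ 4·0.0124826 = 4.99303%.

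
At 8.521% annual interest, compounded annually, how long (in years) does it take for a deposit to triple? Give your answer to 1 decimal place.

13.4 years

(1 + 0.08521)^t = 3.
t = ln 3 / ln(1 + 0.08521) ≈ 1.0986/0.0817735 ≈ 13.4348.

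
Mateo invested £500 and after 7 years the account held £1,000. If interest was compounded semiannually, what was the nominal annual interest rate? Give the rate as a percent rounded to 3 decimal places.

10.151%

The 14-period growth factor is 1,000/500 = 2.
r/2 = 2^(1/14) − 1 ≈ 0.0507566, so r ≈ 2·0.0507566 = 10.15133%.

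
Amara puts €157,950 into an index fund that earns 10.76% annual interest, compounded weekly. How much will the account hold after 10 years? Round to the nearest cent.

€462,740.68

Growth factor = (1 + 0.1076/52)^520 ≈ 2.92966560103.
A ≈ 157,950 × 2.92966560103 ≈ 462,740.6817.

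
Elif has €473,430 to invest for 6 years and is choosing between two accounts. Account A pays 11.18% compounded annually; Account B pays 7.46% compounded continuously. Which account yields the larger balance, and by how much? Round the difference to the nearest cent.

Account A, by €153,454.93

A: (1 + 0.1118)^6 ≈ 1.88868711817, so 473,430 × 1.88868711817 ≈ 894,161.1424.
B: e^(0.0746·6) = e^0.4476 ≈ 1.56455274937, so 473,430 × 1.56455274937 ≈ 740,706.2081.
Difference ≈ 153,454.9342 in favor of A.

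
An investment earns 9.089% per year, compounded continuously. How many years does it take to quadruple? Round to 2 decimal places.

15.25 years

e^(0.09089t) = 4, so 0.09089t = ln 4 ≈ 1.3863.
t ≈ 1.3863/0.09089 ≈ 15.2524.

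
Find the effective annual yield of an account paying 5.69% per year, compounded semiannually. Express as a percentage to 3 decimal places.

EAR = (1 + 5.69%/2)^2 − 1 = (1 + 0.02845)^2 − 1.
(1 + 0.02845)^2 ≈ 1.057709, so EAR ≈ 5.77094%.

5.771%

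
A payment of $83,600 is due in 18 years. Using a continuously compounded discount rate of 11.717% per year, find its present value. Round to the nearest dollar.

P = A·e^(−rt) = 83,600·e^(−2.10906).
e^(−2.10906) ≈ 0.1213519837, so P ≈ 10,145.0258.

$10,145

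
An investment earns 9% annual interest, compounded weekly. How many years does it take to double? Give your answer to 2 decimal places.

(1 + 0.00173077)^(52t) = 2.
52t = ln 2 / ln(1 + 0.00173077) ≈ 0.69315/0.00172927 ≈ 400.8315.
t ≈ 7.7083.

7.71 years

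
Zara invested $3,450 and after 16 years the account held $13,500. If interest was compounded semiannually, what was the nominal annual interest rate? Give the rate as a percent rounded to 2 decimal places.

8.71%

The 32-period growth factor is 13,500/3,450 = 3.91304.
r/2 = 3.91304^(1/32) − 1 ≈ 0.0435568, so r ≈ 2·0.0435568 = 8.71136%.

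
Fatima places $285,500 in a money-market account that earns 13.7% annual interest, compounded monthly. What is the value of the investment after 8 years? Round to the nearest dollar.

$848,978

Periodic rate = 13.7%/12 = 0.0114167; periods = 12·8 = 96.
A = 285,500·(1 + 0.137/12)^96 ≈ 285,500·2.97365215822 ≈ 848,977.6912.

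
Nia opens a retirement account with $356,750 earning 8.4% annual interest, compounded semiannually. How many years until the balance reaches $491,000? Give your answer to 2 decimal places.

(1 + 0.042)^(2t) = 491,000/356,750 = 1.3763.
2t·ln(1 + 0.042) = ln(1.3763); 2t = 0.31941/0.0411419 ≈ 7.7636.
t ≈ 3.8818 years.

3.88 years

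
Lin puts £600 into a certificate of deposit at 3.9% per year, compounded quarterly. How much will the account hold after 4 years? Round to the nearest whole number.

Periodic rate = 3.9%/4 = 0.00975; periods = 4·4 = 16.
A = 600·(1 + 0.00975)^16 ≈ 600·1.16794338 ≈ 700.7660.

£701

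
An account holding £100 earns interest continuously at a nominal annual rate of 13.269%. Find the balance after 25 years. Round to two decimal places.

A = P·e^(rt) = 100·e^(0.13269·25) = 100·e^3.31725.
e^3.31725 ≈ 27.58438909, so A ≈ 2,758.4389.

£2,758.44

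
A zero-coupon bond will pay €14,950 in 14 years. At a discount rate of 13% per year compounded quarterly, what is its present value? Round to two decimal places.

€2,493.43

Growth factor = (1 + 0.0325)^56 ≈ 5.9957480985.
P = 14,950/5.9957480985 ≈ 2,493.4336.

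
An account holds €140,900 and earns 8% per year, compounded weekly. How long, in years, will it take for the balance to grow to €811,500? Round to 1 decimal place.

21.9 years

We need (1 + 0.00153846)^(52t) = 5.7594, so 52t = ln 5.7594 / ln 1.001538 ≈ 1138.9173.
t ≈ 1138.9173/52 = 21.9023 years.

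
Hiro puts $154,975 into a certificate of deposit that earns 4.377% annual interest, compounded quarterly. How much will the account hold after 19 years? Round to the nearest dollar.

Periodic rate = 4.377%/4 = 0.0109425; periods = 4·19 = 76.
A = 154,975·(1 + 0.0109425)^76 ≈ 154,975·2.28670717282 ≈ 354,382.4441.

$354,382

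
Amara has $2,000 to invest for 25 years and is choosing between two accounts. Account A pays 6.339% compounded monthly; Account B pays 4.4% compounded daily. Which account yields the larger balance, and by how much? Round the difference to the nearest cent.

Account A, by $3,707.60

Account A growth factor: (1 + 0.0052825)^300 ≈ 4.857767458; balance ≈ 9,715.5349.
Account B growth factor: (1 + 0.044/365)^9125 ≈ 3.003966866; balance ≈ 6,007.9337.
Account A is larger by 3,707.6012.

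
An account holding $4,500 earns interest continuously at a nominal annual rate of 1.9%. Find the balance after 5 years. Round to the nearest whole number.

A = P·e^(rt) = 4,500·e^(0.019·5) = 4,500·e^0.095.
e^0.095 ≈ 1.099658855, so A ≈ 4,948.4648.

$4,948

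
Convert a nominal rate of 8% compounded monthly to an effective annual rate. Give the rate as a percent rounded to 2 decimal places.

One year is 12 periods at 0.00666667 each: (1 + 0.00666667)^12 ≈ 1.083.
EAR = 1.083 − 1 ≈ 8.29995%.

8.30%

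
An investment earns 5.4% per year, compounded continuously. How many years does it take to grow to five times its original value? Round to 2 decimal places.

e^(0.054t) = 5, so 0.054t = ln 5 ≈ 1.6094.
t ≈ 1.6094/0.054 ≈ 29.8044.

29.80 years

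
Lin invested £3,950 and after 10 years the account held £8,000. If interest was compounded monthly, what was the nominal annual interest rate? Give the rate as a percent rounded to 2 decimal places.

(1 + r/12)^120 = 8,000/3,950 = 2.02532.
1 + r/12 = 2.02532^(1/120) ≈ 1.005898, so r/12 ≈ 0.00589838.
r ≈ 12·0.00589838 = 7.07805%.

7.08%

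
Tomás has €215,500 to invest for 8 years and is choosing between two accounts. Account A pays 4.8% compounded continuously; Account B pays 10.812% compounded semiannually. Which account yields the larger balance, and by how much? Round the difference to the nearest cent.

Account B, by €183,986.20

Account A growth factor: e^(0.048·8) = e^0.384 ≈ 1.46814544168; balance ≈ 316,385.3427.
Account B growth factor: (1 + 0.05406)^16 ≈ 2.32190969603; balance ≈ 500,371.5395.
Account B is larger by 183,986.1968.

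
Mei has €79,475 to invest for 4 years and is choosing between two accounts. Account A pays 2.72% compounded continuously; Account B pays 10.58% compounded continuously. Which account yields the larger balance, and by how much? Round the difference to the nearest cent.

Account B, by €32,735.78

Account A growth factor: e^(0.0272·4) = e^0.1088 ≈ 1.1149393402; balance ≈ 88,609.8041.
Account B growth factor: e^(0.1058·4) = e^0.4232 ≈ 1.52683963336; balance ≈ 121,345.5799.
Account B is larger by 32,735.7758.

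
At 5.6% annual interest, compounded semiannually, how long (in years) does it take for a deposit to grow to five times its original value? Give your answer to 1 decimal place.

(1 + 0.028)^(2t) = 5.
2t = ln 5 / ln(1 + 0.028) ≈ 1.6094/0.0276152 ≈ 58.2809.
t ≈ 29.1405.

29.1 years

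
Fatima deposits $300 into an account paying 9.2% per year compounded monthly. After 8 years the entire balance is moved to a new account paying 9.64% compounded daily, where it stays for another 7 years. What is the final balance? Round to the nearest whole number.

Phase 1: 300·(1 + 0.092/12)^96 ≈ 624.5151.
Phase 2: 624.5151·(1 + 0.0964/365)^2555 ≈ 1,226.2137.

$1,226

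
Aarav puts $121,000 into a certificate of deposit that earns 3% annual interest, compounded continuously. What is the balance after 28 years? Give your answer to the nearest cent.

$280,280.40

A = P·e^(rt) = 121,000·e^(0.03·28) = 121,000·e^0.84.
e^0.84 ≈ 2.31636697678, so A ≈ 280,280.4042.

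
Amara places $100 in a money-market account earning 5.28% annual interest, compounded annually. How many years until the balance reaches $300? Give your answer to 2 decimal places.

We need (1 + 0.0528)^t = 3, so t = ln 3 / ln 1.0528 ≈ 21.3516.

21.35 years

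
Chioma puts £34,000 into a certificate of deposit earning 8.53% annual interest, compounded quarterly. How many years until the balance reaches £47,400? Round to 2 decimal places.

3.94 years

We need (1 + 0.021325)^(4t) = 1.3941, so 4t = ln 1.3941 / ln 1.021325 ≈ 15.7464.
t ≈ 15.7464/4 = 3.9366 years.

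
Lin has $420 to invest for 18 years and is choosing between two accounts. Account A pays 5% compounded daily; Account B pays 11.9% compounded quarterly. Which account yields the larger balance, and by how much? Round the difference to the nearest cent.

Account B, by $2,433.91

A: (1 + 0.05/365)^6570 ≈ 2.45945151, so 420 × 2.45945151 ≈ 1,032.9696.
B: (1 + 0.02975)^72 ≈ 8.254478587, so 420 × 8.254478587 ≈ 3,466.8810.
Difference ≈ 2,433.9114 in favor of B.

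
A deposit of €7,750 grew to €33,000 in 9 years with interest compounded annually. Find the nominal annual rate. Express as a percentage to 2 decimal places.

17.47%

The 9-period growth factor is 33,000/7,750 = 4.25806.
r = 4.25806^(1/9) − 1 ≈ 0.174661, i.e. 17.46608%.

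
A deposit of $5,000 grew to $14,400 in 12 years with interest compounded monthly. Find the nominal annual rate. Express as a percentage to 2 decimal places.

(1 + r/12)^144 = 14,400/5,000 = 2.88.
1 + r/12 = 2.88^(1/144) ≈ 1.007373, so r/12 ≈ 0.00737281.
r ≈ 12·0.00737281 = 8.84737%.

8.85%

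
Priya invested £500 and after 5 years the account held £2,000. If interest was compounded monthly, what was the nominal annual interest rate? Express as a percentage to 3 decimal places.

28.049%

(1 + r/12)^60 = 2,000/500 = 4.
1 + r/12 = 4^(1/60) ≈ 1.023374, so r/12 ≈ 0.0233739.
r ≈ 12·0.0233739 = 28.04867%.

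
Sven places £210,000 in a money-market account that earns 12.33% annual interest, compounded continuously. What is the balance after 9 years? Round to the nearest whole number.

£637,024

A = P·e^(rt) = 210,000·e^(0.1233·9) = 210,000·e^1.1097.
e^1.1097 ≈ 3.03344822345, so A ≈ 637,024.1269.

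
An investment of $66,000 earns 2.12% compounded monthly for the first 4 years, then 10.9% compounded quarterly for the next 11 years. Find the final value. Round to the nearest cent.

After 4 years at 2.12%: 66,000 × 1.08841790815 ≈ 71,835.5819.
Then 11 years at 10.9%: 71,835.5819 × 3.26400335957 ≈ 234,471.5808.

$234,471.58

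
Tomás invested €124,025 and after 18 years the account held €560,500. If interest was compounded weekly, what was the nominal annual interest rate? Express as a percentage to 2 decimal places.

8.39%

The 936-period growth factor is 560,500/124,025 = 4.51925.
r/52 = 4.51925^(1/936) − 1 ≈ 0.00161278, so r ≈ 52·0.00161278 = 8.38646%.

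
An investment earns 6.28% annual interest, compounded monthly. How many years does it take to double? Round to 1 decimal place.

11.1 years

(1 + 0.00523333)^(12t) = 2.
12t = ln 2 / ln(1 + 0.00523333) ≈ 0.69315/0.00521969 ≈ 132.7948.
t ≈ 11.0662.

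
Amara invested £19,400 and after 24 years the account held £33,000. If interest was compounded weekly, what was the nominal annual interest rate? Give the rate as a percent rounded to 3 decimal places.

2.214%

(1 + r/52)^1248 = 33,000/19,400 = 1.70103.
1 + r/52 = 1.70103^(1/1248) ≈ 1.000426, so r/52 ≈ 0.000425759.
r ≈ 52·0.000425759 = 2.21395%.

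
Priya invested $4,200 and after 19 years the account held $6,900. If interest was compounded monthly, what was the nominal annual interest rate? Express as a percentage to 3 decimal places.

(1 + r/12)^228 = 6,900/4,200 = 1.64286.
1 + r/12 = 1.64286^(1/228) ≈ 1.00218, so r/12 ≈ 0.00217973.
r ≈ 12·0.00217973 = 2.61567%.

2.616%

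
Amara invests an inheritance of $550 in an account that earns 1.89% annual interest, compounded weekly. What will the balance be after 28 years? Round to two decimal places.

$933.58

Growth factor = (1 + 0.0189/52)^1456 ≈ 1.69741049.
A ≈ 550 × 1.69741049 ≈ 933.5758.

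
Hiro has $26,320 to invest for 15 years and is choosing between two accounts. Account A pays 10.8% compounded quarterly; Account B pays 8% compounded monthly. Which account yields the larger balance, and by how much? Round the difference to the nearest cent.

Account A, by $43,132.31

Account A growth factor: (1 + 0.027)^60 ≈ 4.94568686721; balance ≈ 130,170.4783.
Account B growth factor: (1 + 0.08/12)^180 ≈ 3.3069214774; balance ≈ 87,038.1733.
Account A is larger by 43,132.3051.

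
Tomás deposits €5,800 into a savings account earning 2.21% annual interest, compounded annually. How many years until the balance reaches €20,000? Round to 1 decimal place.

56.6 years

We need (1 + 0.0221)^t = 3.4483, so t = ln 3.4483 / ln 1.0221 ≈ 56.6291.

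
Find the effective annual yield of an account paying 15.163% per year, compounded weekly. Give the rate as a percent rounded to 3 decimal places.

16.347%

EAR = (1 + 15.163%/52)^52 − 1 = (1 + 0.00291596)^52 − 1.
(1 + 0.00291596)^52 ≈ 1.163473, so EAR ≈ 16.34728%.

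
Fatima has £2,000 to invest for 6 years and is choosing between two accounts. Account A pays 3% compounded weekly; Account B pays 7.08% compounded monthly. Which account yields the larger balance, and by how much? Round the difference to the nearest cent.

Account A growth factor: (1 + 0.03/52)^312 ≈ 1.197155225; balance ≈ 2,394.3105.
Account B growth factor: (1 + 0.0059)^72 ≈ 1.52737679; balance ≈ 3,054.7536.
Account B is larger by 660.4431.

Account B, by £660.44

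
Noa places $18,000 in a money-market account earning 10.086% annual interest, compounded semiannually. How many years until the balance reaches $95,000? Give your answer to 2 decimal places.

16.91 years

We need (1 + 0.05043)^(2t) = 5.2778, so 2t = ln 5.2778 / ln 1.05043 ≈ 33.8114.
t ≈ 33.8114/2 = 16.9057 years.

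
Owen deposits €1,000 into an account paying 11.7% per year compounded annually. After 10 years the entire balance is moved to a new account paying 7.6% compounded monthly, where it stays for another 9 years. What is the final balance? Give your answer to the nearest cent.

€5,979.33

Phase 1: 1,000·(1 + 0.117)^10 ≈ 3,023.6515.
Phase 2: 3,023.6515·(1 + 0.076/12)^108 ≈ 5,979.3287.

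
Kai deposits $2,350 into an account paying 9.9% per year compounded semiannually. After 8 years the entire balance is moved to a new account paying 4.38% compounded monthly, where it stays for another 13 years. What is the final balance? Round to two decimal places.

$8,987.19

Phase 1: 2,350·(1 + 0.0495)^16 ≈ 5,090.8107.
Phase 2: 5,090.8107·(1 + 0.00365)^156 ≈ 8,987.1921.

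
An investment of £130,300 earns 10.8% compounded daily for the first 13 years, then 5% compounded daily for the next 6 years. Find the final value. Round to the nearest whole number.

£715,951

After 13 years at 10.8%: 130,300 × 4.070607804 ≈ 530,400.1969.
Then 6 years at 5%: 530,400.1969 × 1.34983107357 ≈ 715,950.6671.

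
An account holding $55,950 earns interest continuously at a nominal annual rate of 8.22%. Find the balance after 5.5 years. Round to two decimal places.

$87,931.53

A = P·e^(rt) = 55,950·e^(0.0822·5.5) = 55,950·e^0.4521.
e^0.4521 ≈ 1.5716091016, so A ≈ 87,931.5292.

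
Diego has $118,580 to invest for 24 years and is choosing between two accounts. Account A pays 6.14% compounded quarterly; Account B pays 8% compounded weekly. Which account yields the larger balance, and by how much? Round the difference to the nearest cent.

A: (1 + 0.01535)^96 ≈ 4.31632584484, so 118,580 × 4.31632584484 ≈ 511,829.9187.
B: (1 + 0.08/52)^1248 ≈ 6.81090217915, so 118,580 × 6.81090217915 ≈ 807,636.7804.
Difference ≈ 295,806.8617 in favor of B.

Account B, by $295,806.86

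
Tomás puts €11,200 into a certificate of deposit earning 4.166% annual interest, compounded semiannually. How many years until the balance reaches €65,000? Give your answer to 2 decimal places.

We need (1 + 0.02083)^(2t) = 5.8036, so 2t = ln 5.8036 / ln 1.02083 ≈ 85.2965.
t ≈ 85.2965/2 = 42.6482 years.

42.65 years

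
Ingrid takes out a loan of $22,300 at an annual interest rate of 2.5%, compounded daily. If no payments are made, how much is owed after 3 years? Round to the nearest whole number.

Periodic rate = 2.5%/365 = 0.0000684932; periods = 365·3 = 1095.
A = 22,300·(1 + 0.025/365)^1095 ≈ 22,300·1.0778813825 ≈ 24,036.7548.

$24,037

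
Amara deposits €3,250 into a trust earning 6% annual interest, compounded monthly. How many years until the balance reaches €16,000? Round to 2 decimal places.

(1 + 0.005)^(12t) = 16,000/3,250 = 4.9231.
12t·ln(1 + 0.005) = ln(4.9231); 12t = 1.5939/0.00498754 ≈ 319.5830.
t ≈ 26.6319 years.

26.63 years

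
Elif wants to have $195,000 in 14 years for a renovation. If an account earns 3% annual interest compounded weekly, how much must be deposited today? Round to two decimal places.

Growth factor = (1 + 0.03/52)^728 ≈ 1.52177724617.
P = 195,000/1.52177724617 ≈ 128,139.6476.

$128,139.65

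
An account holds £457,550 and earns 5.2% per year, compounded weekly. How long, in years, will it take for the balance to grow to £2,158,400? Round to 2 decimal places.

We need (1 + 0.001)^(52t) = 4.7173, so 52t = ln 4.7173 / ln 1.001 ≈ 1552.0118.
t ≈ 1552.0118/52 = 29.8464 years.

29.85 years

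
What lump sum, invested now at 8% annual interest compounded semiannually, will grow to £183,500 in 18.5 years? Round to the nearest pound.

Growth factor = (1 + 0.04)^37 ≈ 4.26808985614.
P = 183,500/4.26808985614 ≈ 42,993.4716.

£42,993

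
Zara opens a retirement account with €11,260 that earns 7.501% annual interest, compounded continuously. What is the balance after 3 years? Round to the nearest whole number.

A = P·e^(rt) = 11,260·e^(0.07501·3) = 11,260·e^0.22503.
e^0.22503 ≈ 1.2523602864, so A ≈ 14,101.5768.

€14,102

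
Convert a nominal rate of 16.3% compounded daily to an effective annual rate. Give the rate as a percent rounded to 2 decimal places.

17.70%

EAR = (1 + 16.3%/365)^365 − 1 = (1 + 0.000446575)^365 − 1.
(1 + 0.000446575)^365 ≈ 1.176994, so EAR ≈ 17.69939%.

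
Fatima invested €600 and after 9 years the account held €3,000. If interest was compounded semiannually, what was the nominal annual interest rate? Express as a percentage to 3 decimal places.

18.706%

The 18-period growth factor is 3,000/600 = 5.
r/2 = 5^(1/18) − 1 ≈ 0.0935324, so r ≈ 2·0.0935324 = 18.70649%.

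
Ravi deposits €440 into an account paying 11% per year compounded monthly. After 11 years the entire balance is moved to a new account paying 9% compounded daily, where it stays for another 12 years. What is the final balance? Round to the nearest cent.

€4,320.51

Phase 1: 440·(1 + 0.11/12)^132 ≈ 1,467.4222.
Phase 2: 1,467.4222·(1 + 0.09/365)^4380 ≈ 4,320.5130.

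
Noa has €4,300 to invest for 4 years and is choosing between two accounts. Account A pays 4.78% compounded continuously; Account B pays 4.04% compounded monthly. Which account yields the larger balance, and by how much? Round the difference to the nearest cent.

Account A growth factor: e^(0.0478·4) = e^0.1912 ≈ 1.210701568; balance ≈ 5,206.0167.
Account B growth factor: (1 + 0.0404/12)^48 ≈ 1.175071013; balance ≈ 5,052.8054.
Account A is larger by 153.2114.

Account A, by €153.21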